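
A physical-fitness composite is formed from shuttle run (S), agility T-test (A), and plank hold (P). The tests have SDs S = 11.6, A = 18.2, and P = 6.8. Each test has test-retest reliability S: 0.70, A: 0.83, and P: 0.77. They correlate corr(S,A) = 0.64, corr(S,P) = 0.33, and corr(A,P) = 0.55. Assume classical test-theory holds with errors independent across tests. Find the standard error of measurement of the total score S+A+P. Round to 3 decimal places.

Var(total) = 512.04 + 458.43 = 970.47.
True-score variance = 404.726 + 458.43 = 863.156, so reliability = 0.8894.
Error variance = 970.47 − 863.156 = 107.314; SEM = √107.314 = 10.359.

10.359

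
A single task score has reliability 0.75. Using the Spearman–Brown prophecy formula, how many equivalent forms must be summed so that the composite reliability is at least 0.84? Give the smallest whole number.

2

k ≥ ρ*(1−ρ₁)/(ρ₁(1−ρ*)) = 0.84·0.25 / (0.75·0.16) = 1.750.
Smallest integer k = 2.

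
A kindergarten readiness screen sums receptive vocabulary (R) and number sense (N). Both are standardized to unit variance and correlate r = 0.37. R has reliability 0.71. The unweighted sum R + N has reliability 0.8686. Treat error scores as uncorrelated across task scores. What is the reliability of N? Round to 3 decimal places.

Var(R+N) = 2 + 2·0.37 = 2.740.
True-score variance = ρ_R + ρ_N + 2·0.37, so 0.8686 = (0.71 + ρ_N + 0.74) / 2.740.
ρ_N = 0.8686·2.740 − 0.71 − 0.74 = 0.930.

0.930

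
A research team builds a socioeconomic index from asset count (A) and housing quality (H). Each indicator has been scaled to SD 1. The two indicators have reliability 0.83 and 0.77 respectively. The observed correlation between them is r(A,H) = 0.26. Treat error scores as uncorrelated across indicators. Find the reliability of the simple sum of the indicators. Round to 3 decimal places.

Var(A+H) = 2 + 2·[0.26] = 2 + 0.52 = 2.52.
With uncorrelated errors the cross-covariances are all true-score covariance, so they carry over unchanged; only the diagonal terms shrink to ρᵢσᵢ².
True-score variance = [0.83 + 0.77] + 0.52 = 1.6 + 0.52 = 2.12.
Reliability = 2.12 / 2.52 = 0.841.

0.841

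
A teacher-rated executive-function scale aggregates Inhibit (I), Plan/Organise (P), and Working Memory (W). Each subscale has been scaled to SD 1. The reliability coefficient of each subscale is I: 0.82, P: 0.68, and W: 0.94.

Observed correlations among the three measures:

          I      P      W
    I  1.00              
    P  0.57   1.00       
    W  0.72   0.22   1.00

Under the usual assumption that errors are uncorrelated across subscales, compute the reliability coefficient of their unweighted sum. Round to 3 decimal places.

Var(I+P+W) = 3 + 2·[0.57 + 0.72 + 0.22] = 3 + 3.02 = 6.02.
Because errors are independent across components, Cov(Tᵢ,Tⱼ) = Cov(Xᵢ,Xⱼ); the off-diagonal part of the true-score variance is the same as above.
True-score variance = [0.82 + 0.68 + 0.94] + 3.02 = 2.44 + 3.02 = 5.46.
Reliability = 5.46 / 6.02 = 0.907.

0.907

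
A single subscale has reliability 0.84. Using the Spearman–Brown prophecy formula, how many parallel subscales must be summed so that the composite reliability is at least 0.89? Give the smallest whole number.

2

k ≥ ρ*(1−ρ₁)/(ρ₁(1−ρ*)) = 0.89·0.16 / (0.84·0.11) = 1.541.
Smallest integer k = 2.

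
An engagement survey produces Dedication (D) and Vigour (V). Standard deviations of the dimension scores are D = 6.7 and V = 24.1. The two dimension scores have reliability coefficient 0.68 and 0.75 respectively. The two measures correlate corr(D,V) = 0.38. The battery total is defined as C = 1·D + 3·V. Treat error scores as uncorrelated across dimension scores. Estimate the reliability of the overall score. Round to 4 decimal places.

Var(C) = 6.7² + 3²·24.1² + 2·[3·6.7·24.1·0.38] = 5272.18 + 368.152 = 5640.33.
With uncorrelated errors the cross-covariances are all true-score covariance, so they carry over unchanged; only the diagonal terms shrink to ρᵢσᵢ².
True-score variance = [6.7²·0.68 + 3²·24.1²·0.75] + 368.152 = 3950.99 + 368.152 = 4319.14.
Reliability = 4319.14 / 5640.33 = 0.7658.

0.7658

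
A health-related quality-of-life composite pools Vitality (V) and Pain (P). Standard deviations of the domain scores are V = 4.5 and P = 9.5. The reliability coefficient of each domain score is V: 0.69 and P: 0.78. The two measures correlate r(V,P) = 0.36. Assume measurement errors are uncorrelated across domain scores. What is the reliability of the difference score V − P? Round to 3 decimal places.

Var(V−P) = 4.5² + 9.5² − 2·4.5·9.5·0.36 = 110.5 − 30.78 = 79.72.
With uncorrelated errors the cross-covariances are all true-score covariance, so they carry over unchanged; only the diagonal terms shrink to ρᵢσᵢ².
True-score variance = [4.5²·0.69 + 9.5²·0.78] − 30.78 = 84.3675 − 30.78 = 53.5875.
Reliability = 53.5875 / 79.72 = 0.672.

0.672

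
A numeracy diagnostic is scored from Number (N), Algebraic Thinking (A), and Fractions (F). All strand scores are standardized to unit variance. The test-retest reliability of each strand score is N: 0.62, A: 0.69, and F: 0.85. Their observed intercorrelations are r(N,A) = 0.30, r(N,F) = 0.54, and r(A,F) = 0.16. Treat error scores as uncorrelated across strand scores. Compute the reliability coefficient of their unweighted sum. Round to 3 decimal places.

Var(N+A+F) = 3 + 2·[0.30 + 0.54 + 0.16] = 3 + 2 = 5.
Because errors are independent across components, Cov(Tᵢ,Tⱼ) = Cov(Xᵢ,Xⱼ); the off-diagonal part of the true-score variance is the same as above.
True-score variance = [0.62 + 0.69 + 0.85] + 2 = 2.16 + 2 = 4.16.
Reliability = 4.16 / 5 = 0.832.

0.832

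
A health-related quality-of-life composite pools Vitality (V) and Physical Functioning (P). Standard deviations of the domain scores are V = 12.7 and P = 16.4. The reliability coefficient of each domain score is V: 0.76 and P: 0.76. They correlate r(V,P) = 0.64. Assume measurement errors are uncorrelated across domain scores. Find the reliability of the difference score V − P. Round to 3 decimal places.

0.369

Var(V−P) = 12.7² + 16.4² − 2·12.7·16.4·0.64 = 430.25 − 266.598 = 163.652.
Because errors are independent across components, Cov(Tᵢ,Tⱼ) = Cov(Xᵢ,Xⱼ); the off-diagonal part of the true-score variance is the same as above.
True-score variance = [12.7²·0.76 + 16.4²·0.76] − 266.598 = 326.99 − 266.598 = 60.3916.
Reliability = 60.3916 / 163.652 = 0.369.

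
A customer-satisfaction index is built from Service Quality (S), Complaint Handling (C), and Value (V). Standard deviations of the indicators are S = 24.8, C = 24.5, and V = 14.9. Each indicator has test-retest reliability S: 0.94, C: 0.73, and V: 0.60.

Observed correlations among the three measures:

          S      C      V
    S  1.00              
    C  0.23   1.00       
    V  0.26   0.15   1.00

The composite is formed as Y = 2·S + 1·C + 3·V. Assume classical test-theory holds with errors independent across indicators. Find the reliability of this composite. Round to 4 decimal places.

0.8438

Var(Y) = 2²·24.8² + 24.5² + 3²·14.9² + 2·[2·24.8·24.5·0.23 + 6·24.8·14.9·0.26 + 3·24.5·14.9·0.15] = 5058.5 + 2040.44 = 7098.94.
With uncorrelated errors the cross-covariances are all true-score covariance, so they carry over unchanged; only the diagonal terms shrink to ρᵢσᵢ².
True-score variance = [2²·24.8²·0.94 + 24.5²·0.73 + 3²·14.9²·0.60] + 2040.44 = 3949.59 + 2040.44 = 5990.03.
Reliability = 5990.03 / 7098.94 = 0.8438.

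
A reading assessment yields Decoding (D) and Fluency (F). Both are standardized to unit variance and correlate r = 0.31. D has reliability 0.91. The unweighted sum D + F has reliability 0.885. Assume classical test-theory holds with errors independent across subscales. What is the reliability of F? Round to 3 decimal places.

Var(D+F) = 2 + 2·0.31 = 2.620.
True-score variance = ρ_D + ρ_F + 2·0.31, so 0.885 = (0.91 + ρ_F + 0.62) / 2.620.
ρ_F = 0.885·2.620 − 0.91 − 0.62 = 0.789.

0.789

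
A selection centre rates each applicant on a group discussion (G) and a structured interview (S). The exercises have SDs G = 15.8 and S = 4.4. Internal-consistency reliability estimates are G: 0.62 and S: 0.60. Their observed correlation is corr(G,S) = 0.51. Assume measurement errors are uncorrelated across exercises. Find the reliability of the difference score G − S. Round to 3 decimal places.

0.482

Var(G−S) = 15.8² + 4.4² − 2·15.8·4.4·0.51 = 269 − 70.9104 = 198.09.
Under uncorrelated errors the observed covariances equal the true-score covariances, so only the own-variance terms attenuate.
True-score variance = [15.8²·0.62 + 4.4²·0.60] − 70.9104 = 166.393 − 70.9104 = 95.4824.
Reliability = 95.4824 / 198.09 = 0.482.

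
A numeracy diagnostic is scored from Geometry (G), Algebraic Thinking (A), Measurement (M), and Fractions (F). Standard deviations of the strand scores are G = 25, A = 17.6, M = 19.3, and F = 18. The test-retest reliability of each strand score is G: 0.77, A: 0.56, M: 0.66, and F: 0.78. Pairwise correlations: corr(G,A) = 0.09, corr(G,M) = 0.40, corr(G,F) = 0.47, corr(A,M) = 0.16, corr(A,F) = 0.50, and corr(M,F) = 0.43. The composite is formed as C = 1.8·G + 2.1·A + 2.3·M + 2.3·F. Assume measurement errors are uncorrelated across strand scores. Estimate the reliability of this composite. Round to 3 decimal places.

Var(C) = 1.8²·25² + 2.1²·17.6² + 2.3²·19.3² + 2.3²·18² + 2·[3.78·25·17.6·0.09 + 4.14·25·19.3·0.40 + 4.14·25·18·0.47 + 4.83·17.6·19.3·0.16 + 4.83·17.6·18·0.50 + 5.29·19.3·18·0.43] = 7075.47 + 7284.25 = 14359.7.
With uncorrelated errors the cross-covariances are all true-score covariance, so they carry over unchanged; only the diagonal terms shrink to ρᵢσᵢ².
True-score variance = [1.8²·25²·0.77 + 2.1²·17.6²·0.56 + 2.3²·19.3²·0.66 + 2.3²·18²·0.78] + 7284.25 = 4961.63 + 7284.25 = 12245.9.
Reliability = 12245.9 / 14359.7 = 0.853.

0.853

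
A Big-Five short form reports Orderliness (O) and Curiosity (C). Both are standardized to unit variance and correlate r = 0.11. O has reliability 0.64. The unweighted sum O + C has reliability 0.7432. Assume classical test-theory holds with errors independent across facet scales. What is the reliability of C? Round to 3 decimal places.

0.790

Var(O+C) = 2 + 2·0.11 = 2.220.
True-score variance = ρ_O + ρ_C + 2·0.11, so 0.7432 = (0.64 + ρ_C + 0.22) / 2.220.
ρ_C = 0.7432·2.220 − 0.64 − 0.22 = 0.790.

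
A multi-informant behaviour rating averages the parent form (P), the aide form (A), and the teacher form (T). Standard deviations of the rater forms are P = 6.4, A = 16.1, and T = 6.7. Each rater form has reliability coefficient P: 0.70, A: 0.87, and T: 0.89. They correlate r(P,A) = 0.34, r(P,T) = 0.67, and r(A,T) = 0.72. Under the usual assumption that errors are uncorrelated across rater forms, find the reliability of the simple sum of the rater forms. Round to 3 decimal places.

0.919

Var(P+A+T) = 6.4² + 16.1² + 6.7² + 2·[6.4·16.1·0.34 + 6.4·6.7·0.67 + 16.1·6.7·0.72] = 345.06 + 282.859 = 627.919.
With uncorrelated errors the cross-covariances are all true-score covariance, so they carry over unchanged; only the diagonal terms shrink to ρᵢσᵢ².
True-score variance = [6.4²·0.70 + 16.1²·0.87 + 6.7²·0.89] + 282.859 = 294.137 + 282.859 = 576.996.
Reliability = 576.996 / 627.919 = 0.919.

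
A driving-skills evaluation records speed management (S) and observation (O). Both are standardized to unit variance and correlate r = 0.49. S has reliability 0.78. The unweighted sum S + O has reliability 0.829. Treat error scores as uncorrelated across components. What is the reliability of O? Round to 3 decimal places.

0.710

Var(S+O) = 2 + 2·0.49 = 2.980.
True-score variance = ρ_S + ρ_O + 2·0.49, so 0.829 = (0.78 + ρ_O + 0.98) / 2.980.
ρ_O = 0.829·2.980 − 0.78 − 0.98 = 0.710.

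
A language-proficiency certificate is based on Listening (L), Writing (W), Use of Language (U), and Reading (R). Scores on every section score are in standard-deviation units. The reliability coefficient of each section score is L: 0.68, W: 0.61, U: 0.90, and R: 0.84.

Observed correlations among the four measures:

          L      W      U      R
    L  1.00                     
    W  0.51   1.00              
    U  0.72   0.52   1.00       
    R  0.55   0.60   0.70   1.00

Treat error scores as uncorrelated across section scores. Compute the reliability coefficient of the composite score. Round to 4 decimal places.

0.9134

Var(L+W+U+R) = 4 + 2·[0.51 + 0.72 + 0.55 + 0.52 + 0.60 + 0.70] = 4 + 7.2 = 11.2.
With uncorrelated errors the cross-covariances are all true-score covariance, so they carry over unchanged; only the diagonal terms shrink to ρᵢσᵢ².
True-score variance = [0.68 + 0.61 + 0.90 + 0.84] + 7.2 = 3.03 + 7.2 = 10.23.
Reliability = 10.23 / 11.2 = 0.9134.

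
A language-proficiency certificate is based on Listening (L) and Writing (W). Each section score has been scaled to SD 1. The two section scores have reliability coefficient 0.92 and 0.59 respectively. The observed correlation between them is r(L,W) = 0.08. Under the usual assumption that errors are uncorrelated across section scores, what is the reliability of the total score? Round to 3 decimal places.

0.773

Var(L+W) = 2 + 2·[0.08] = 2 + 0.16 = 2.16.
Under uncorrelated errors the observed covariances equal the true-score covariances, so only the own-variance terms attenuate.
True-score variance = [0.92 + 0.59] + 0.16 = 1.51 + 0.16 = 1.67.
Reliability = 1.67 / 2.16 = 0.773.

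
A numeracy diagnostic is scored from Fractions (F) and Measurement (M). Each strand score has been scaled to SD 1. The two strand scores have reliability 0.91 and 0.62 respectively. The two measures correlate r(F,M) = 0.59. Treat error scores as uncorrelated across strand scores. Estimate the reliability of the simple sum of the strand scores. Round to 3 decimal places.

Var(F+M) = 2 + 2·[0.59] = 2 + 1.18 = 3.18.
Under uncorrelated errors the observed covariances equal the true-score covariances, so only the own-variance terms attenuate.
True-score variance = [0.91 + 0.62] + 1.18 = 1.53 + 1.18 = 2.71.
Reliability = 2.71 / 3.18 = 0.852.

0.852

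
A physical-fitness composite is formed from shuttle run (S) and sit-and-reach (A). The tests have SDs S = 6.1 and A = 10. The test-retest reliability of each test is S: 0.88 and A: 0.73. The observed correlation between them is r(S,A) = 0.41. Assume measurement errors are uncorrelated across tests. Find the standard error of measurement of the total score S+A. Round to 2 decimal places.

5.61

Var(total) = 137.21 + 50.02 = 187.23.
True-score variance = 105.745 + 50.02 = 155.765, so reliability = 0.8319.
Error variance = 187.23 − 155.765 = 31.4652; SEM = √31.4652 = 5.61.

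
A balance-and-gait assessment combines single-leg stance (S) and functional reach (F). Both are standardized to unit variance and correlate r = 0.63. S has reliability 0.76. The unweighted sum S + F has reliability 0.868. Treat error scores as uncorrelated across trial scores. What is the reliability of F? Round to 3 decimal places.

0.810

Var(S+F) = 2 + 2·0.63 = 3.260.
True-score variance = ρ_S + ρ_F + 2·0.63, so 0.868 = (0.76 + ρ_F + 1.26) / 3.260.
ρ_F = 0.868·3.260 − 0.76 − 1.26 = 0.810.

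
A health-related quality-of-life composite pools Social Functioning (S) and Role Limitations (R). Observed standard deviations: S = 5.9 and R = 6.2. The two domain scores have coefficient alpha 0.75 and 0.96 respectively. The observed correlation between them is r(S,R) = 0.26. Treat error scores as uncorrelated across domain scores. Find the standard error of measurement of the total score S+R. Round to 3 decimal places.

Var(total) = 73.25 + 19.0216 = 92.2716.
True-score variance = 63.0099 + 19.0216 = 82.0315, so reliability = 0.8890.
Error variance = 92.2716 − 82.0315 = 10.2401; SEM = √10.2401 = 3.200.

3.200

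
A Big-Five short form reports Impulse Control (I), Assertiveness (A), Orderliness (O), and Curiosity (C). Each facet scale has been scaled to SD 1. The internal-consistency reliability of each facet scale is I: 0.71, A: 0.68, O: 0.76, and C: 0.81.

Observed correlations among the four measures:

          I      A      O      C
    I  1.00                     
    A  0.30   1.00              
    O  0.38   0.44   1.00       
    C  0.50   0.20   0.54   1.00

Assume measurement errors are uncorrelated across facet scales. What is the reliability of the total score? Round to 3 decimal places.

0.881

Var(I+A+O+C) = 4 + 2·[0.30 + 0.38 + 0.50 + 0.44 + 0.20 + 0.54] = 4 + 4.72 = 8.72.
Under uncorrelated errors the observed covariances equal the true-score covariances, so only the own-variance terms attenuate.
True-score variance = [0.71 + 0.68 + 0.76 + 0.81] + 4.72 = 2.96 + 4.72 = 7.68.
Reliability = 7.68 / 8.72 = 0.881.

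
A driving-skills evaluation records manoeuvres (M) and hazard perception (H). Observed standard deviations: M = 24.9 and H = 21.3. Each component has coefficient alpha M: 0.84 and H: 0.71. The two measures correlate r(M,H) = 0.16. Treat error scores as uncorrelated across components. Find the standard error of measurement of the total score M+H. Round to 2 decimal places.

15.19

Var(total) = 1073.7 + 169.718 = 1243.42.
True-score variance = 842.928 + 169.718 = 1012.65, so reliability = 0.8144.
Error variance = 1243.42 − 1012.65 = 230.772; SEM = √230.772 = 15.19.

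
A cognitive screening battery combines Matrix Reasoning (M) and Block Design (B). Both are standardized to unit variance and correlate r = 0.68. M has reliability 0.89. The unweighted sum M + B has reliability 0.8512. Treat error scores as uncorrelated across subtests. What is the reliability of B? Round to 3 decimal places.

Var(M+B) = 2 + 2·0.68 = 3.360.
True-score variance = ρ_M + ρ_B + 2·0.68, so 0.8512 = (0.89 + ρ_B + 1.36) / 3.360.
ρ_B = 0.8512·3.360 − 0.89 − 1.36 = 0.610.

0.610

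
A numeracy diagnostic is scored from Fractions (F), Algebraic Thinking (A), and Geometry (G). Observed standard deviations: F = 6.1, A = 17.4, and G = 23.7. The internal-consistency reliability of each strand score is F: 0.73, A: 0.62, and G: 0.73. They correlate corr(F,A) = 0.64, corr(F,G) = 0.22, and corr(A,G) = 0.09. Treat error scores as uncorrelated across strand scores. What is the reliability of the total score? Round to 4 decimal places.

0.7645

Var(F+A+G) = 6.1² + 17.4² + 23.7² + 2·[6.1·17.4·0.64 + 6.1·23.7·0.22 + 17.4·23.7·0.09] = 901.66 + 273.698 = 1175.36.
Because errors are independent across components, Cov(Tᵢ,Tⱼ) = Cov(Xᵢ,Xⱼ); the off-diagonal part of the true-score variance is the same as above.
True-score variance = [6.1²·0.73 + 17.4²·0.62 + 23.7²·0.73] + 273.698 = 624.908 + 273.698 = 898.607.
Reliability = 898.607 / 1175.36 = 0.7645.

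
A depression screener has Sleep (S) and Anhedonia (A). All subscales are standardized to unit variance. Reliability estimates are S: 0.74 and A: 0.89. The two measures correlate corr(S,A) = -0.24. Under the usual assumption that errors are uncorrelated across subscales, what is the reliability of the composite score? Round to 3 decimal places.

0.757

Var(S+A) = 2 + 2·[(-0.24)] = 2 − 0.48 = 1.52.
With uncorrelated errors the cross-covariances are all true-score covariance, so they carry over unchanged; only the diagonal terms shrink to ρᵢσᵢ².
True-score variance = [0.74 + 0.89] − 0.48 = 1.63 − 0.48 = 1.15.
Reliability = 1.15 / 1.52 = 0.757.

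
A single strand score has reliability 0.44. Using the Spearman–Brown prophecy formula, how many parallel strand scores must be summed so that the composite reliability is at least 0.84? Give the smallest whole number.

k ≥ ρ*(1−ρ₁)/(ρ₁(1−ρ*)) = 0.84·0.56 / (0.44·0.16) = 6.682.
Smallest integer k = 7.

7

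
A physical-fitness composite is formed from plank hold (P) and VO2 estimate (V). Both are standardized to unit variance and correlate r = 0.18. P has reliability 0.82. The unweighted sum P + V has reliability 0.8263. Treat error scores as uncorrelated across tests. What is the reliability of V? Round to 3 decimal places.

Var(P+V) = 2 + 2·0.18 = 2.360.
True-score variance = ρ_P + ρ_V + 2·0.18, so 0.8263 = (0.82 + ρ_V + 0.36) / 2.360.
ρ_V = 0.8263·2.360 − 0.82 − 0.36 = 0.770.

0.770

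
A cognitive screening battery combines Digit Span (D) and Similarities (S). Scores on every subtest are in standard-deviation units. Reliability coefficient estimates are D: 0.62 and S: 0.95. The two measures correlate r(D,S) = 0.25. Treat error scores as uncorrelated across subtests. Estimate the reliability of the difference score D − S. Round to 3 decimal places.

Var(D−S) = 1 + 1 − 2·0.25 = 2 − 0.5 = 1.5.
Because errors are independent across components, Cov(Tᵢ,Tⱼ) = Cov(Xᵢ,Xⱼ); the off-diagonal part of the true-score variance is the same as above.
True-score variance = [0.62 + 0.95] − 0.5 = 1.57 − 0.5 = 1.07.
Reliability = 1.07 / 1.5 = 0.713.

0.713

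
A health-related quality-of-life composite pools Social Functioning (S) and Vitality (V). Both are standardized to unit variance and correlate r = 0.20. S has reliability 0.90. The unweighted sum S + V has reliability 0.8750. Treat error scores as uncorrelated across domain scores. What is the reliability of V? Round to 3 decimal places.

Var(S+V) = 2 + 2·0.20 = 2.400.
True-score variance = ρ_S + ρ_V + 2·0.20, so 0.8750 = (0.90 + ρ_V + 0.40) / 2.400.
ρ_V = 0.8750·2.400 − 0.90 − 0.40 = 0.800.

0.800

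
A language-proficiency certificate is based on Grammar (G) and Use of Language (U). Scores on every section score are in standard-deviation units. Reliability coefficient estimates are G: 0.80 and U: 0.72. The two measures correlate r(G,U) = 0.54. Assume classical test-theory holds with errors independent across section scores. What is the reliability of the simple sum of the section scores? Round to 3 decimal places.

Var(G+U) = 2 + 2·[0.54] = 2 + 1.08 = 3.08.
With uncorrelated errors the cross-covariances are all true-score covariance, so they carry over unchanged; only the diagonal terms shrink to ρᵢσᵢ².
True-score variance = [0.80 + 0.72] + 1.08 = 1.52 + 1.08 = 2.6.
Reliability = 2.6 / 3.08 = 0.844.

0.844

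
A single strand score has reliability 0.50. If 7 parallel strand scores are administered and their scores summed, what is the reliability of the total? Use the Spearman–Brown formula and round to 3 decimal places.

0.875

ρ_k = kρ / (1 + (k−1)ρ) = 7·0.50 / (1 + 6·0.50) = 3.500 / 4.000 = 0.875.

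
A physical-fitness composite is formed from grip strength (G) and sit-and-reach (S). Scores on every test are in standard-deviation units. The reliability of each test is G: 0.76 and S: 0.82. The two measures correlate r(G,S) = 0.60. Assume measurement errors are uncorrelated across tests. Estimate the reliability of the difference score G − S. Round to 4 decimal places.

Var(G−S) = 1 + 1 − 2·0.60 = 2 − 1.2 = 0.8.
With uncorrelated errors the cross-covariances are all true-score covariance, so they carry over unchanged; only the diagonal terms shrink to ρᵢσᵢ².
True-score variance = [0.76 + 0.82] − 1.2 = 1.58 − 1.2 = 0.38.
Reliability = 0.38 / 0.8 = 0.4750.

0.4750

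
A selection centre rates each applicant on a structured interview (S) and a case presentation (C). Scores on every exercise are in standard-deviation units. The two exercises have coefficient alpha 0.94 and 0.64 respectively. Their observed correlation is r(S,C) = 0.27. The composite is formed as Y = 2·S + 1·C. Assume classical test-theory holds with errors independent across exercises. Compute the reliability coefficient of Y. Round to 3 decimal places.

Var(Y) = 2² + 1 + 2·[2·0.27] = 5 + 1.08 = 6.08.
With uncorrelated errors the cross-covariances are all true-score covariance, so they carry over unchanged; only the diagonal terms shrink to ρᵢσᵢ².
True-score variance = [2²·0.94 + 0.64] + 1.08 = 4.4 + 1.08 = 5.48.
Reliability = 5.48 / 6.08 = 0.901.

0.901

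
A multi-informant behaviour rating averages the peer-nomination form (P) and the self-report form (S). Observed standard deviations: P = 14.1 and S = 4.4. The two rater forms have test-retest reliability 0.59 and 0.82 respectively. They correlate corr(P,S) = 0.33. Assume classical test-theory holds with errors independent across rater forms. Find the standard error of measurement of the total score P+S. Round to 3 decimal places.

9.219

Var(total) = 218.17 + 40.9464 = 259.116.
True-score variance = 133.173 + 40.9464 = 174.12, so reliability = 0.6720.
Error variance = 259.116 − 174.12 = 84.9969; SEM = √84.9969 = 9.219.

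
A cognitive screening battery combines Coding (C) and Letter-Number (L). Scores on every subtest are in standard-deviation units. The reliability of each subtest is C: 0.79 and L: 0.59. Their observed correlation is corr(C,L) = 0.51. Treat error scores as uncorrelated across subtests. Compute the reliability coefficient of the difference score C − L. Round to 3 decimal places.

0.367

Var(C−L) = 1 + 1 − 2·0.51 = 2 − 1.02 = 0.98.
With uncorrelated errors the cross-covariances are all true-score covariance, so they carry over unchanged; only the diagonal terms shrink to ρᵢσᵢ².
True-score variance = [0.79 + 0.59] − 1.02 = 1.38 − 1.02 = 0.36.
Reliability = 0.36 / 0.98 = 0.367.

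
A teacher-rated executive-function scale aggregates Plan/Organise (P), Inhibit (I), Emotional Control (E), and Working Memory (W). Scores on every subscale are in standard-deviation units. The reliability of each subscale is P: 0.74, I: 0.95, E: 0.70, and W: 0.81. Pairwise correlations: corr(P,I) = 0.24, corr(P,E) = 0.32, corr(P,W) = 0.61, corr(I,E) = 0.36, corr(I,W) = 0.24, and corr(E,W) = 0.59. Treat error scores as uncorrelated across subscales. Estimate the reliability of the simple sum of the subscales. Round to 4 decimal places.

0.9083

Var(P+I+E+W) = 4 + 2·[0.24 + 0.32 + 0.61 + 0.36 + 0.24 + 0.59] = 4 + 4.72 = 8.72.
With uncorrelated errors the cross-covariances are all true-score covariance, so they carry over unchanged; only the diagonal terms shrink to ρᵢσᵢ².
True-score variance = [0.74 + 0.95 + 0.70 + 0.81] + 4.72 = 3.2 + 4.72 = 7.92.
Reliability = 7.92 / 8.72 = 0.9083.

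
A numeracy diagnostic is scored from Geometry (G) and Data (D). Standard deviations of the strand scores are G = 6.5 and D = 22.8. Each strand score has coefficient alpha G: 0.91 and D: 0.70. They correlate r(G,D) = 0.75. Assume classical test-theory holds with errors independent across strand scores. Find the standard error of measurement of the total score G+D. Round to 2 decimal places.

Var(total) = 562.09 + 222.3 = 784.39.
True-score variance = 402.335 + 222.3 = 624.635, so reliability = 0.7963.
Error variance = 784.39 − 624.635 = 159.755; SEM = √159.755 = 12.64.

12.64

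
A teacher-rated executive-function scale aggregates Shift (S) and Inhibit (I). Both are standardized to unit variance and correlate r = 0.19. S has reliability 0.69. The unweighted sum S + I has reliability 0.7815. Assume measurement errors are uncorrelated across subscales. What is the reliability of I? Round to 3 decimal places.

Var(S+I) = 2 + 2·0.19 = 2.380.
True-score variance = ρ_S + ρ_I + 2·0.19, so 0.7815 = (0.69 + ρ_I + 0.38) / 2.380.
ρ_I = 0.7815·2.380 − 0.69 − 0.38 = 0.790.

0.790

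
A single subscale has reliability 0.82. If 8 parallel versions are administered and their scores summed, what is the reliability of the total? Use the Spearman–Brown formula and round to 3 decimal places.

0.973

ρ_k = kρ / (1 + (k−1)ρ) = 8·0.82 / (1 + 7·0.82) = 6.560 / 6.740 = 0.973.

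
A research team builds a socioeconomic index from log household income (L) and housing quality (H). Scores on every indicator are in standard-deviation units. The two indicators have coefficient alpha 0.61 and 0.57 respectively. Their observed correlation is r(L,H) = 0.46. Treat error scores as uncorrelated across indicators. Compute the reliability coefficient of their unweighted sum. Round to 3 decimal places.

0.719

Var(L+H) = 2 + 2·[0.46] = 2 + 0.92 = 2.92.
Under uncorrelated errors the observed covariances equal the true-score covariances, so only the own-variance terms attenuate.
True-score variance = [0.61 + 0.57] + 0.92 = 1.18 + 0.92 = 2.1.
Reliability = 2.1 / 2.92 = 0.719.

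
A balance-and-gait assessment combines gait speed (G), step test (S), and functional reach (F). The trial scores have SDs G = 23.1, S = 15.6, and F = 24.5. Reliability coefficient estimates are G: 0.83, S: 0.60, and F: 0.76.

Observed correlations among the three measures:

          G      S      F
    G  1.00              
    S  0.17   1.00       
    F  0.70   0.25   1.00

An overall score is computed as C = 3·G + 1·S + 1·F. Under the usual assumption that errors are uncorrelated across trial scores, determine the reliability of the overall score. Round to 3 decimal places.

Var(C) = 3²·23.1² + 15.6² + 24.5² + 2·[3·23.1·15.6·0.17 + 3·23.1·24.5·0.70 + 15.6·24.5·0.25] = 5646.1 + 2935.66 = 8581.76.
With uncorrelated errors the cross-covariances are all true-score covariance, so they carry over unchanged; only the diagonal terms shrink to ρᵢσᵢ².
True-score variance = [3²·23.1²·0.83 + 15.6²·0.60 + 24.5²·0.76] + 2935.66 = 4588.27 + 2935.66 = 7523.93.
Reliability = 7523.93 / 8581.76 = 0.877.

0.877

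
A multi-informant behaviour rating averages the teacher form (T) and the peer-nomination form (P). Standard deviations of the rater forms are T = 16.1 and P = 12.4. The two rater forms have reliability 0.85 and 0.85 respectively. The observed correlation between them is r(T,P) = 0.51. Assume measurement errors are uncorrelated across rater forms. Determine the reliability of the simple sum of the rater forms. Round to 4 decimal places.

0.8995

Var(T+P) = 16.1² + 12.4² + 2·[16.1·12.4·0.51] = 412.97 + 203.633 = 616.603.
With uncorrelated errors the cross-covariances are all true-score covariance, so they carry over unchanged; only the diagonal terms shrink to ρᵢσᵢ².
True-score variance = [16.1²·0.85 + 12.4²·0.85] + 203.633 = 351.025 + 203.633 = 554.657.
Reliability = 554.657 / 616.603 = 0.8995.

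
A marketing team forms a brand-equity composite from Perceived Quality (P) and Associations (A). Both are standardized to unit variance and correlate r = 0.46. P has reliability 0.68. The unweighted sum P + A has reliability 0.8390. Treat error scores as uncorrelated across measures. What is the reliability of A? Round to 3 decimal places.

0.850

Var(P+A) = 2 + 2·0.46 = 2.920.
True-score variance = ρ_P + ρ_A + 2·0.46, so 0.8390 = (0.68 + ρ_A + 0.92) / 2.920.
ρ_A = 0.8390·2.920 − 0.68 − 0.92 = 0.850.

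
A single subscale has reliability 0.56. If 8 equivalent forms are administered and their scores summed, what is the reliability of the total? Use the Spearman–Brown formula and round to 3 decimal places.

ρ_k = kρ / (1 + (k−1)ρ) = 8·0.56 / (1 + 7·0.56) = 4.480 / 4.920 = 0.911.

0.911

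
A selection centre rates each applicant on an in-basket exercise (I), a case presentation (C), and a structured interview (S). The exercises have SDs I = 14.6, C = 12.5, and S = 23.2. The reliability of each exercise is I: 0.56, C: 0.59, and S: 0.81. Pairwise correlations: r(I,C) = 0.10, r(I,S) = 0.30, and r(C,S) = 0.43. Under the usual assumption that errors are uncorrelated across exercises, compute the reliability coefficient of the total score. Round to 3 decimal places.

Var(I+C+S) = 14.6² + 12.5² + 23.2² + 2·[14.6·12.5·0.10 + 14.6·23.2·0.30 + 12.5·23.2·0.43] = 907.65 + 489.132 = 1396.78.
Under uncorrelated errors the observed covariances equal the true-score covariances, so only the own-variance terms attenuate.
True-score variance = [14.6²·0.56 + 12.5²·0.59 + 23.2²·0.81] + 489.132 = 647.532 + 489.132 = 1136.66.
Reliability = 1136.66 / 1396.78 = 0.814.

0.814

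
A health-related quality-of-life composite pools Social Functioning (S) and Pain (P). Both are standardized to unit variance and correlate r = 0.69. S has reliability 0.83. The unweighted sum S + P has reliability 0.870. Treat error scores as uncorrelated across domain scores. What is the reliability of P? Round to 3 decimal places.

0.731

Var(S+P) = 2 + 2·0.69 = 3.380.
True-score variance = ρ_S + ρ_P + 2·0.69, so 0.870 = (0.83 + ρ_P + 1.38) / 3.380.
ρ_P = 0.870·3.380 − 0.83 − 1.38 = 0.731.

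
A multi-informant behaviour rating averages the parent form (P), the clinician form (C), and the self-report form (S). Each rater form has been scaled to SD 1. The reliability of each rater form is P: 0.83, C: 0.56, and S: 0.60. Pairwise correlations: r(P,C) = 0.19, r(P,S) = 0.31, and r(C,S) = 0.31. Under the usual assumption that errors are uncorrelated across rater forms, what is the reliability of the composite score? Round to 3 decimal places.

0.781

Var(P+C+S) = 3 + 2·[0.19 + 0.31 + 0.31] = 3 + 1.62 = 4.62.
Under uncorrelated errors the observed covariances equal the true-score covariances, so only the own-variance terms attenuate.
True-score variance = [0.83 + 0.56 + 0.60] + 1.62 = 1.99 + 1.62 = 3.61.
Reliability = 3.61 / 4.62 = 0.781.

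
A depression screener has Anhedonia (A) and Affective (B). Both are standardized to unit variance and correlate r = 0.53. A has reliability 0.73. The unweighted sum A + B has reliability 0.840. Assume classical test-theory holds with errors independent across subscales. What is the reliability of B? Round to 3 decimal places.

0.780

Var(A+B) = 2 + 2·0.53 = 3.060.
True-score variance = ρ_A + ρ_B + 2·0.53, so 0.840 = (0.73 + ρ_B + 1.06) / 3.060.
ρ_B = 0.840·3.060 − 0.73 − 1.06 = 0.780.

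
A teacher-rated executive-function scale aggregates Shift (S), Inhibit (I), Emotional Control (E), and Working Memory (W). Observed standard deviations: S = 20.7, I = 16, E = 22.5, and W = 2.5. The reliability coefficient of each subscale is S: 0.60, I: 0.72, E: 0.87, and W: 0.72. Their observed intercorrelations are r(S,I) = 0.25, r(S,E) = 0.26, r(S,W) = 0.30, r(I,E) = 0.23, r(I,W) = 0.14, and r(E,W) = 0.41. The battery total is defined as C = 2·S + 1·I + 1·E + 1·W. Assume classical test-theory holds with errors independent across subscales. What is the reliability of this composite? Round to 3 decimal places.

0.770

Var(C) = 2²·20.7² + 16² + 22.5² + 2.5² + 2·[2·20.7·16·0.25 + 2·20.7·22.5·0.26 + 2·20.7·2.5·0.30 + 16·22.5·0.23 + 16·2.5·0.14 + 22.5·2.5·0.41] = 2482.46 + 1100.61 = 3583.07.
Under uncorrelated errors the observed covariances equal the true-score covariances, so only the own-variance terms attenuate.
True-score variance = [2²·20.7²·0.60 + 16²·0.72 + 22.5²·0.87 + 2.5²·0.72] + 1100.61 = 1657.63 + 1100.61 = 2758.24.
Reliability = 2758.24 / 3583.07 = 0.770.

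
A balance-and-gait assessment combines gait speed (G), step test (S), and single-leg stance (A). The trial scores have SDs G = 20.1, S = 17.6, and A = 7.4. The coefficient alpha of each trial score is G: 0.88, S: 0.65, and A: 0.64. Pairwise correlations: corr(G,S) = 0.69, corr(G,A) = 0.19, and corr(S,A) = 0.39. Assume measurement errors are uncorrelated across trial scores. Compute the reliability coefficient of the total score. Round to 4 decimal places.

0.8752

Var(G+S+A) = 20.1² + 17.6² + 7.4² + 2·[20.1·17.6·0.69 + 20.1·7.4·0.19 + 17.6·7.4·0.39] = 768.53 + 646.297 = 1414.83.
With uncorrelated errors the cross-covariances are all true-score covariance, so they carry over unchanged; only the diagonal terms shrink to ρᵢσᵢ².
True-score variance = [20.1²·0.88 + 17.6²·0.65 + 7.4²·0.64] + 646.297 = 591.919 + 646.297 = 1238.22.
Reliability = 1238.22 / 1414.83 = 0.8752.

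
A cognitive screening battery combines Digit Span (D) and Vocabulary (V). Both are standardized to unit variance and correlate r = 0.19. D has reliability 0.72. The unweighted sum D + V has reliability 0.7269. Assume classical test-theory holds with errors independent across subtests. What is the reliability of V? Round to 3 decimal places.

Var(D+V) = 2 + 2·0.19 = 2.380.
True-score variance = ρ_D + ρ_V + 2·0.19, so 0.7269 = (0.72 + ρ_V + 0.38) / 2.380.
ρ_V = 0.7269·2.380 − 0.72 − 0.38 = 0.630.

0.630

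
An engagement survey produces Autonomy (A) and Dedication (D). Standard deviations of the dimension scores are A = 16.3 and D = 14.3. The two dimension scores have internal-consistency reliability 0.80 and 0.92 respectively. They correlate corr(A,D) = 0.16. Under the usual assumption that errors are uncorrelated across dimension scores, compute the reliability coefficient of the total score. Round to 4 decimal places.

0.8724

Var(A+D) = 16.3² + 14.3² + 2·[16.3·14.3·0.16] = 470.18 + 74.5888 = 544.769.
Because errors are independent across components, Cov(Tᵢ,Tⱼ) = Cov(Xᵢ,Xⱼ); the off-diagonal part of the true-score variance is the same as above.
True-score variance = [16.3²·0.80 + 14.3²·0.92] + 74.5888 = 400.683 + 74.5888 = 475.272.
Reliability = 475.272 / 544.769 = 0.8724.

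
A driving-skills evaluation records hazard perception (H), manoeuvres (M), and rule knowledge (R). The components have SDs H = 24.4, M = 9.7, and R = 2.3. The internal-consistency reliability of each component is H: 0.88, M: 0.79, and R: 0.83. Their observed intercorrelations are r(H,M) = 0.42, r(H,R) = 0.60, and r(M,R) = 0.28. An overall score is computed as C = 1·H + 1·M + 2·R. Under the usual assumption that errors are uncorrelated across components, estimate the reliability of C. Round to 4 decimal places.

0.9113

Var(C) = 24.4² + 9.7² + 2²·2.3² + 2·[24.4·9.7·0.42 + 2·24.4·2.3·0.60 + 2·9.7·2.3·0.28] = 710.61 + 358.486 = 1069.1.
With uncorrelated errors the cross-covariances are all true-score covariance, so they carry over unchanged; only the diagonal terms shrink to ρᵢσᵢ².
True-score variance = [24.4²·0.88 + 9.7²·0.79 + 2²·2.3²·0.83] + 358.486 = 615.811 + 358.486 = 974.297.
Reliability = 974.297 / 1069.1 = 0.9113.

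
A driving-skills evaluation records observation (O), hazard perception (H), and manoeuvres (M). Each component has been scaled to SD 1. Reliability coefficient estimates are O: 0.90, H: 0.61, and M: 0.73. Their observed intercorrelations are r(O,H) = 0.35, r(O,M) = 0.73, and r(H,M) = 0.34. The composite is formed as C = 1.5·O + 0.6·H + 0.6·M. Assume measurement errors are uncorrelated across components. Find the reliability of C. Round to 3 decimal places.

0.910

Var(C) = 1.5² + 0.6² + 0.6² + 2·[0.9·0.35 + 0.9·0.73 + 0.36·0.34] = 2.97 + 2.1888 = 5.1588.
Because errors are independent across components, Cov(Tᵢ,Tⱼ) = Cov(Xᵢ,Xⱼ); the off-diagonal part of the true-score variance is the same as above.
True-score variance = [1.5²·0.90 + 0.6²·0.61 + 0.6²·0.73] + 2.1888 = 2.5074 + 2.1888 = 4.6962.
Reliability = 4.6962 / 5.1588 = 0.910.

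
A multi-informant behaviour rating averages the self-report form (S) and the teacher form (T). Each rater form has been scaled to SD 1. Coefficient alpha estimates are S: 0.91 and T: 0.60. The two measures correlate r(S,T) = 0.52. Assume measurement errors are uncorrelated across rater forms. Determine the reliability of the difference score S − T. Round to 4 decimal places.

Var(S−T) = 1 + 1 − 2·0.52 = 2 − 1.04 = 0.96.
Under uncorrelated errors the observed covariances equal the true-score covariances, so only the own-variance terms attenuate.
True-score variance = [0.91 + 0.60] − 1.04 = 1.51 − 1.04 = 0.47.
Reliability = 0.47 / 0.96 = 0.4896.

0.4896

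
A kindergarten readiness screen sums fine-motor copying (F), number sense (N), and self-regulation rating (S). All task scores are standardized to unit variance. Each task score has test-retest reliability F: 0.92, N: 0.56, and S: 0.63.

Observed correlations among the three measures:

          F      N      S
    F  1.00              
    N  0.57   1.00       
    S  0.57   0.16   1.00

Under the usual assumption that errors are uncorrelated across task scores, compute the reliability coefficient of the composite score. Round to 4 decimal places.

Var(F+N+S) = 3 + 2·[0.57 + 0.57 + 0.16] = 3 + 2.6 = 5.6.
Under uncorrelated errors the observed covariances equal the true-score covariances, so only the own-variance terms attenuate.
True-score variance = [0.92 + 0.56 + 0.63] + 2.6 = 2.11 + 2.6 = 4.71.
Reliability = 4.71 / 5.6 = 0.8411.

0.8411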